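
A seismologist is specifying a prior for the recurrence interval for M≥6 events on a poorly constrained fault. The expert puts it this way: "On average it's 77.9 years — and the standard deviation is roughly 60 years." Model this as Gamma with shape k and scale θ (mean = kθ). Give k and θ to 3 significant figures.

For Gamma(k, scale θ): mean = kθ, variance = kθ², so CV = 1/√k.
CV = SD/mean = 60/77.9 = 0.7702, hence k = 1/CV² = 1.69.
Then θ = mean/k = 77.9/1.69 = 46.2.

k ≈ 1.69, θ ≈ 46.2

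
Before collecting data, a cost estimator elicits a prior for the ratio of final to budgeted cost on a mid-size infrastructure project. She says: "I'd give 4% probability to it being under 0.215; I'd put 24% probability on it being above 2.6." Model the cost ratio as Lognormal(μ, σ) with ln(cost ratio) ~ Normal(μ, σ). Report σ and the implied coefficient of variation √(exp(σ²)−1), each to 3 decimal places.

σ ≈ 1.015, CV ≈ 1.341

If T ~ Lognormal(μ,σ) then ln T ~ Normal(μ,σ), so the p-quantile of ln T is μ + z_p·σ.
ln(0.215) = -1.537 and ln(2.6) = 0.9555; z_{0.04} = -1.751, z_{0.76} = 0.7063.
σ = (0.9555 − -1.537)/(0.7063 − (-1.751)) = 1.015.
μ = -1.537 − (-1.751)·1.015 = 0.239.
CV = √(exp(σ²)−1) = √(exp(1.0292)−1) = 1.341.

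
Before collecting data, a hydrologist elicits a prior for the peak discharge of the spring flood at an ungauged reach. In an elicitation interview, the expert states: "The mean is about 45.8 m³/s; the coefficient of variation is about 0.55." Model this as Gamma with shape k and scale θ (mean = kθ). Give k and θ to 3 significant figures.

For Gamma(k, scale θ): mean = kθ, variance = kθ², so CV = 1/√k.
CV = 0.55, hence k = 1/CV² = 3.31.
Then θ = mean/k = 45.8/3.31 = 13.9.

k ≈ 3.31, θ ≈ 13.9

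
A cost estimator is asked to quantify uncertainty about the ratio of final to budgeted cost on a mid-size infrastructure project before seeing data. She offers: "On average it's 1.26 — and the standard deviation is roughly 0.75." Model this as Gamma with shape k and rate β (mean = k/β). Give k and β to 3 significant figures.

k ≈ 2.82, β ≈ 2.24

For Gamma(k, rate β): mean = k/β, variance = k/β², so CV = 1/√k.
CV = SD/mean = 0.75/1.26 = 0.5952, hence k = 1/CV² = 2.82.
Then β = k/mean = 2.82/1.26 = 2.24.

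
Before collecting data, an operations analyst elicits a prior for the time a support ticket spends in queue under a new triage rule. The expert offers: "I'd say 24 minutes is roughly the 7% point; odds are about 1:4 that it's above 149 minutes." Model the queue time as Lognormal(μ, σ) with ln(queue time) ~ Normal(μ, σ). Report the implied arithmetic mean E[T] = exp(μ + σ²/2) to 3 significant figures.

E[T] ≈ 105 minutes

If T ~ Lognormal(μ,σ) then ln T ~ Normal(μ,σ), so the p-quantile of ln T is μ + z_p·σ.
ln(24) = 3.178 and ln(149) = 5.004; z_{0.07} = -1.476, z_{0.8} = 0.8416.
σ = (5.004 − 3.178)/(0.8416 − (-1.476)) = 0.788.
μ = 3.178 − (-1.476)·0.788 = 4.341.
E[T] = exp(μ + σ²/2) = exp(4.341 + 0.3104) = 105 minutes.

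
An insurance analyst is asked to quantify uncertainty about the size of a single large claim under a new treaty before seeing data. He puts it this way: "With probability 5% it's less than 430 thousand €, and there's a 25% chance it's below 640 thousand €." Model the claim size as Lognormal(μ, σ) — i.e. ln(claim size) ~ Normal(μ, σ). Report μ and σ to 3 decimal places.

If T ~ Lognormal(μ,σ) then ln T ~ Normal(μ,σ), so the p-quantile of ln T is μ + z_p·σ.
ln(430) = 6.064 and ln(640) = 6.461; z_{0.05} = -1.645, z_{0.25} = -0.6745.
σ = (6.461 − 6.064)/(-0.6745 − (-1.645)) = 0.410.
μ = 6.064 − (-1.645)·0.410 = 6.738.

μ ≈ 6.738, σ ≈ 0.410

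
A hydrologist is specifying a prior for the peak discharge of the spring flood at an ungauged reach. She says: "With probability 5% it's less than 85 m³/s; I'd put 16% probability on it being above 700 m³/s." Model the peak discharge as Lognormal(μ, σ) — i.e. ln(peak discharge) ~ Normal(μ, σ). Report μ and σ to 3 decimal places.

If T ~ Lognormal(μ,σ) then ln T ~ Normal(μ,σ), so the p-quantile of ln T is μ + z_p·σ.
ln(85) = 4.443 and ln(700) = 6.551; z_{0.05} = -1.645, z_{0.84} = 0.9945.
σ = (6.551 − 4.443)/(0.9945 − (-1.645)) = 0.799.
μ = 4.443 − (-1.645)·0.799 = 5.757.

μ ≈ 5.757, σ ≈ 0.799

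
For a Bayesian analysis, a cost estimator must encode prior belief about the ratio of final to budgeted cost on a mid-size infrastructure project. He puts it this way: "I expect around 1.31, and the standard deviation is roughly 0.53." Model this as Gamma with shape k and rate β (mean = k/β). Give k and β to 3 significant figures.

For Gamma(k, rate β): mean = k/β, variance = k/β², so CV = 1/√k.
CV = SD/mean = 0.53/1.31 = 0.4046, hence k = 1/CV² = 6.11.
Then β = k/mean = 6.11/1.31 = 4.66.

k ≈ 6.11, β ≈ 4.66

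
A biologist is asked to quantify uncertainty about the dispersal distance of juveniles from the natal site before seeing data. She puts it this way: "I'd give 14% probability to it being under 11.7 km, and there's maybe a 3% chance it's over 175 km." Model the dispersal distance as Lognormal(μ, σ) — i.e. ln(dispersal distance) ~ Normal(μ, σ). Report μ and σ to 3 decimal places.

μ ≈ 3.447, σ ≈ 0.914

If T ~ Lognormal(μ,σ) then ln T ~ Normal(μ,σ), so the p-quantile of ln T is μ + z_p·σ.
ln(11.7) = 2.46 and ln(175) = 5.165; z_{0.14} = -1.08, z_{0.97} = 1.881.
σ = (5.165 − 2.46)/(1.881 − (-1.08)) = 0.914.
μ = 2.46 − (-1.08)·0.914 = 3.447.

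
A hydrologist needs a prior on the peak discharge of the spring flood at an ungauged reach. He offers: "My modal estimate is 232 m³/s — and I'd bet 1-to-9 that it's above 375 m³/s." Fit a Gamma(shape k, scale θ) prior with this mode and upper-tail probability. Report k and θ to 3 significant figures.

k ≈ 9.16, θ ≈ 28.4

Gamma(k,θ) with k>1 has mode (k−1)θ, so θ = 232/(k−1).
Need P(X < 375) = 0.9 with θ tied to k this way. Start at k = 2, θ = 232: P(X<375) ≈ 0.480.
Too low — raise k to concentrate. Iterating converges to k ≈ 9.16.
Then θ = 232/(9.16−1) ≈ 28.4.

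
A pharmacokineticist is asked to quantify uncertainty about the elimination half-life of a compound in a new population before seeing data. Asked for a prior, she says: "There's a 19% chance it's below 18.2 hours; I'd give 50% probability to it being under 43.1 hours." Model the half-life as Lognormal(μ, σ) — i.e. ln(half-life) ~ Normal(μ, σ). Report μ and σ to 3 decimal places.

If T ~ Lognormal(μ,σ) then ln T ~ Normal(μ,σ), so the p-quantile of ln T is μ + z_p·σ.
ln(18.2) = 2.901 and ln(43.1) = 3.764; z_{0.19} = -0.8779, z_{0.5} = 0.
σ = (3.764 − 2.901)/(0 − (-0.8779)) = 0.982.
μ = 2.901 − (-0.8779)·0.982 = 3.764.

μ ≈ 3.764, σ ≈ 0.982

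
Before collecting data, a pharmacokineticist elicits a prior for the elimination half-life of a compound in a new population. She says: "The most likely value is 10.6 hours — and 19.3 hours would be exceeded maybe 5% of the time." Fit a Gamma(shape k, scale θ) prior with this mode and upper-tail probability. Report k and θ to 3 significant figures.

k ≈ 8.76, θ ≈ 1.37

Gamma(k,θ) with k>1 has mode (k−1)θ, so θ = 10.6/(k−1).
Need P(X < 19.3) = 0.95 with θ tied to k this way. Start at k = 2, θ = 10.6: P(X<19.3) ≈ 0.543.
Too low — raise k to concentrate. Iterating converges to k ≈ 8.76.
Then θ = 10.6/(8.76−1) ≈ 1.37.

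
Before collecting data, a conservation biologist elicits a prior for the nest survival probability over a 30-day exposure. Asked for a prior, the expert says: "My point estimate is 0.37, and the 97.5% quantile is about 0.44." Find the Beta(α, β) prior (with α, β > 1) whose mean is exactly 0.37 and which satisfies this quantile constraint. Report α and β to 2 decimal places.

With mean 0.37 fixed, write α = 0.37s, β = 0.63s where s = α+β.
Need P(θ < 0.44) = 0.975 under Beta(0.37s, 0.63s). Normal approximation: (q−m)/√(m(1−m)/s) ≈ z_{0.975} = 1.96, so s ≈ 0.37·0.63·(1.96)²/(0.44−0.37)² = 182.7.
At s = 182.7: P(θ<0.44) ≈ 0.973. Adjusting to match 0.975 gives s ≈ 188.29.
So α = 0.37·188.29 ≈ 69.67, β = 0.63·188.29 ≈ 118.62.

α ≈ 69.67, β ≈ 118.62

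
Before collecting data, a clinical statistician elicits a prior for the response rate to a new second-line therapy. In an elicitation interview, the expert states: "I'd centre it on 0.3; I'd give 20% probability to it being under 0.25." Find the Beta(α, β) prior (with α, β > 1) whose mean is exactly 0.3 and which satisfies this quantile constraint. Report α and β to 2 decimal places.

With mean 0.3 fixed, write α = 0.3s, β = 0.7s where s = α+β.
Need P(θ < 0.25) = 0.2 under Beta(0.3s, 0.7s). Normal approximation: (q−m)/√(m(1−m)/s) ≈ z_{0.2} = -0.842, so s ≈ 0.3·0.7·(-0.842)²/(0.25−0.3)² = 59.5.
At s = 59.5: P(θ<0.25) ≈ 0.203. Adjusting to match 0.2 gives s ≈ 60.89.
So α = 0.3·60.89 ≈ 18.27, β = 0.7·60.89 ≈ 42.62.

α ≈ 18.27, β ≈ 42.62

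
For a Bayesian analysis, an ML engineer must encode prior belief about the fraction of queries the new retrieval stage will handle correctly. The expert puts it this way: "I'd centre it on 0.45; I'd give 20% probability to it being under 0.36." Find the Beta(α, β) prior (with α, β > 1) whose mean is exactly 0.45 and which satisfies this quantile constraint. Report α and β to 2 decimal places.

With mean 0.45 fixed, write α = 0.45s, β = 0.55s where s = α+β.
Need P(θ < 0.36) = 0.2 under Beta(0.45s, 0.55s). Normal approximation: (q−m)/√(m(1−m)/s) ≈ z_{0.2} = -0.842, so s ≈ 0.45·0.55·(-0.842)²/(0.36−0.45)² = 21.6.
At s = 21.6: P(θ<0.36) ≈ 0.202. Adjusting to match 0.2 gives s ≈ 21.97.
So α = 0.45·21.97 ≈ 9.88, β = 0.55·21.97 ≈ 12.08.

α ≈ 9.88, β ≈ 12.08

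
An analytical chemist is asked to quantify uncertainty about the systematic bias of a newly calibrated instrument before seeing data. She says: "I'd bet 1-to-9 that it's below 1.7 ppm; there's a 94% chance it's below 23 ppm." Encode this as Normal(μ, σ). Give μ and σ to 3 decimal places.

For Normal(μ,σ), the p-quantile is μ + z_p·σ. Here z_{0.1} = -1.282, z_{0.94} = 1.555.
So 1.7 = μ − 1.282σ and 23 = μ + 1.555σ.
Subtracting: σ = (23 − 1.7)/(1.555 − (-1.282)) = 7.510.
Then μ = 1.7 − (-1.282)·7.510 = 11.324.

μ = 11.324, σ = 7.510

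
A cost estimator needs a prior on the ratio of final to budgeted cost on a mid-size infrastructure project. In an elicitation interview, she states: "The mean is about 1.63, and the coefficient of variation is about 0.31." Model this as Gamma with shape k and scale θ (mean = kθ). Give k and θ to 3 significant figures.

For Gamma(k, scale θ): mean = kθ, variance = kθ², so CV = 1/√k.
CV = 0.31, hence k = 1/CV² = 10.4.
Then θ = mean/k = 1.63/10.4 = 0.157.

k ≈ 10.4, θ ≈ 0.157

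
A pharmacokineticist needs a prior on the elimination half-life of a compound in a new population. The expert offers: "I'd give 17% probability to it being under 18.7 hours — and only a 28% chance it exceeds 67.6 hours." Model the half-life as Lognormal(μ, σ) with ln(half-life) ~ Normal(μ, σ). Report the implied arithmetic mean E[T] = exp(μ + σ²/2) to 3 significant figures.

E[T] ≈ 58.9 hours

If T ~ Lognormal(μ,σ) then ln T ~ Normal(μ,σ), so the p-quantile of ln T is μ + z_p·σ.
ln(18.7) = 2.929 and ln(67.6) = 4.214; z_{0.17} = -0.9542, z_{0.72} = 0.5828.
σ = (4.214 − 2.929)/(0.5828 − (-0.9542)) = 0.836.
μ = 2.929 − (-0.9542)·0.836 = 3.726.
E[T] = exp(μ + σ²/2) = exp(3.726 + 0.3495) = 58.9 hours.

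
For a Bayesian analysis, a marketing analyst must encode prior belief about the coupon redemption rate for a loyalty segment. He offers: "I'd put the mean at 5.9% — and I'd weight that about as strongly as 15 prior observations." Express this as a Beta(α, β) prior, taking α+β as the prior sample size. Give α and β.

Under the effective-sample-size interpretation, Beta(α, β) has prior mean α/(α+β) and prior sample size α+β.
So α+β = 15 and α/(α+β) = 0.059, giving α = 0.059·15 = 0.885 and β = 15 − 0.885 = 14.115.

α = 0.885, β = 14.115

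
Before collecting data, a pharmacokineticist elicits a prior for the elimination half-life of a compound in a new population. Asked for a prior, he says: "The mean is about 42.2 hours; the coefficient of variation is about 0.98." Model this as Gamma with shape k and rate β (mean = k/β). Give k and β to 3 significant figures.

For Gamma(k, rate β): mean = k/β, variance = k/β², so CV = 1/√k.
CV = 0.98, hence k = 1/CV² = 1.04.
Then β = k/mean = 1.04/42.2 = 0.0247.

k ≈ 1.04, β ≈ 0.0247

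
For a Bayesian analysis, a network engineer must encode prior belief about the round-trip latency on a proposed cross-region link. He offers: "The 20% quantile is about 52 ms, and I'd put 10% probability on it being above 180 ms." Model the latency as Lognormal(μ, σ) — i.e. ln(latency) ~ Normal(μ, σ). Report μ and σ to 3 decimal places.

μ ≈ 4.443, σ ≈ 0.585

If T ~ Lognormal(μ,σ) then ln T ~ Normal(μ,σ), so the p-quantile of ln T is μ + z_p·σ.
ln(52) = 3.951 and ln(180) = 5.193; z_{0.2} = -0.8416, z_{0.9} = 1.282.
σ = (5.193 − 3.951)/(1.282 − (-0.8416)) = 0.585.
μ = 3.951 − (-0.8416)·0.585 = 4.443.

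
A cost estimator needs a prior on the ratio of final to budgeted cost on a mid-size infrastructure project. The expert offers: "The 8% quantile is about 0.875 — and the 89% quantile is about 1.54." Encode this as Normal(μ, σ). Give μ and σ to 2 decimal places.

μ = 1.23, σ = 0.25

For Normal(μ,σ), the p-quantile is μ + z_p·σ. Here z_{0.08} = -1.405, z_{0.89} = 1.227.
So 0.875 = μ − 1.405σ and 1.54 = μ + 1.227σ.
Subtracting: σ = (1.54 − 0.875)/(1.227 − (-1.405)) = 0.25.
Then μ = 0.875 − (-1.405)·0.25 = 1.23.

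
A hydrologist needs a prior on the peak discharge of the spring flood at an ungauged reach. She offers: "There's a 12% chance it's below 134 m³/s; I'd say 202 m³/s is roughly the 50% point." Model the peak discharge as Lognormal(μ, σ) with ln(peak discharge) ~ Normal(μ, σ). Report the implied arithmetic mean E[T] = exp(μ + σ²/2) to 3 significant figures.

E[T] ≈ 215 m³/s

If T ~ Lognormal(μ,σ) then ln T ~ Normal(μ,σ), so the p-quantile of ln T is μ + z_p·σ.
ln(134) = 4.898 and ln(202) = 5.308; z_{0.12} = -1.175, z_{0.5} = 0.
σ = (5.308 − 4.898)/(0 − (-1.175)) = 0.349.
μ = 4.898 − (-1.175)·0.349 = 5.308.
E[T] = exp(μ + σ²/2) = exp(5.308 + 0.0610) = 215 m³/s.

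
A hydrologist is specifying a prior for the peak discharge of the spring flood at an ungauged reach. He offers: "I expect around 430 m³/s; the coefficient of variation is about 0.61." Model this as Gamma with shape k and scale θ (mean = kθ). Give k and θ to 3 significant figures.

For Gamma(k, scale θ): mean = kθ, variance = kθ², so CV = 1/√k.
CV = 0.61, hence k = 1/CV² = 2.69.
Then θ = mean/k = 430/2.69 = 160.

k ≈ 2.69, θ ≈ 160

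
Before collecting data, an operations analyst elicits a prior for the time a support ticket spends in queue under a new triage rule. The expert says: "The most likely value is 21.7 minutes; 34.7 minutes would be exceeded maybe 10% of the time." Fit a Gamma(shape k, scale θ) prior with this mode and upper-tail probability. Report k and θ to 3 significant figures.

Gamma(k,θ) with k>1 has mode (k−1)θ, so θ = 21.7/(k−1).
Need P(X < 34.7) = 0.9 with θ tied to k this way. Start at k = 2, θ = 21.7: P(X<34.7) ≈ 0.475.
Too low — raise k to concentrate. Iterating converges to k ≈ 9.52.
Then θ = 21.7/(9.52−1) ≈ 2.55.

k ≈ 9.52, θ ≈ 2.55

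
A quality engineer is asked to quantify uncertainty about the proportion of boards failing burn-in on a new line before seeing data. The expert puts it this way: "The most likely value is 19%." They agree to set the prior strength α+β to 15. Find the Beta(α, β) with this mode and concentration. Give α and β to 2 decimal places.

α = 3.47, β = 11.53

For α,β > 1 the Beta mode is (α−1)/(α+β−2). With α+β = 15, the mode is (α−1)/13.
Set (α−1)/13 = 0.19 → α = 1 + 0.19·13 = 3.47.
β = 15 − α = 11.53.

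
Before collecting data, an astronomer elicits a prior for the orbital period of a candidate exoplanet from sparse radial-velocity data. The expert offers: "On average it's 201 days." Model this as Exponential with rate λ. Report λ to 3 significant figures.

Exponential mean = 1/λ, so λ = 1/201.0 = 0.00498.

λ ≈ 0.00498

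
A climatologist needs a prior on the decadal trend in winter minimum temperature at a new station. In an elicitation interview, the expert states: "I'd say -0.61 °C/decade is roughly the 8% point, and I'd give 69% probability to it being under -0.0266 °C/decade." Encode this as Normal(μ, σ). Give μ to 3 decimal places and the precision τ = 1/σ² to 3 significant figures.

μ = -0.179, τ = 10.6

For Normal(μ,σ), the p-quantile is μ + z_p·σ. Here z_{0.08} = -1.405, z_{0.69} = 0.4959.
So -0.61 = μ − 1.405σ and -0.0266 = μ + 0.4959σ.
Subtracting: σ = (-0.0266 − -0.61)/(0.4959 − (-1.405)) = 0.307.
Then μ = -0.61 − (-1.405)·0.307 = -0.179.
Precision τ = 1/σ² = 1/0.3069² = 10.6.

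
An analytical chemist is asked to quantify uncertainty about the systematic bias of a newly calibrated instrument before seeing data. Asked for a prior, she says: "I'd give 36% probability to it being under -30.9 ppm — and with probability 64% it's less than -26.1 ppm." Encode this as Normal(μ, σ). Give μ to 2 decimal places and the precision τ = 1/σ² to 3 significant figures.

The p-quantile of Normal(μ,σ) is μ + z_p·σ, with z_{0.36} = -0.3585 and z_{0.64} = 0.3585.
Eliminate σ: μ = (z₂·x₁ − z₁·x₂)/(z₂ − z₁) = (0.3585·-30.9 − (-0.3585)·-26.1)/0.7169 = -28.50.
Then σ = (x₂ − x₁)/(z₂ − z₁) = (-26.1 − -30.9)/0.7169 = 6.70.
Precision τ = 1/σ² = 1/6.695² = 0.0223.

μ = -28.50, τ = 0.0223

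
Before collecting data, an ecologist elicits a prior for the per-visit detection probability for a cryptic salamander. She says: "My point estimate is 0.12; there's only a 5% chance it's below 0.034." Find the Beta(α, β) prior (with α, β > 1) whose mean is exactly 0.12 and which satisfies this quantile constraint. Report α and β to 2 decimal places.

α ≈ 2.90, β ≈ 21.30

With mean 0.12 fixed, write α = 0.12s, β = 0.88s where s = α+β.
Need P(θ < 0.034) = 0.05 under Beta(0.12s, 0.88s). Normal approximation: (q−m)/√(m(1−m)/s) ≈ z_{0.05} = -1.64, so s ≈ 0.12·0.88·(-1.64)²/(0.034−0.12)² = 38.6.
At s = 38.6: P(θ<0.034) ≈ 0.015. Adjusting to match 0.05 gives s ≈ 24.21.
So α = 0.12·24.21 ≈ 2.90, β = 0.88·24.21 ≈ 21.30.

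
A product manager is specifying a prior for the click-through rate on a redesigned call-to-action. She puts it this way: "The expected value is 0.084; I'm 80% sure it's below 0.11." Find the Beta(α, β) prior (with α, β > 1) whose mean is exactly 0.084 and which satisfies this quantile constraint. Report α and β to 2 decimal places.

α ≈ 5.97, β ≈ 65.09

With mean 0.084 fixed, write α = 0.084s, β = 0.916s where s = α+β.
Need P(θ < 0.11) = 0.8 under Beta(0.084s, 0.916s). Normal approximation: (q−m)/√(m(1−m)/s) ≈ z_{0.8} = 0.842, so s ≈ 0.084·0.916·(0.842)²/(0.11−0.084)² = 80.6.
At s = 80.6: P(θ<0.11) ≈ 0.811. Adjusting to match 0.8 gives s ≈ 71.06.
So α = 0.084·71.06 ≈ 5.97, β = 0.916·71.06 ≈ 65.09.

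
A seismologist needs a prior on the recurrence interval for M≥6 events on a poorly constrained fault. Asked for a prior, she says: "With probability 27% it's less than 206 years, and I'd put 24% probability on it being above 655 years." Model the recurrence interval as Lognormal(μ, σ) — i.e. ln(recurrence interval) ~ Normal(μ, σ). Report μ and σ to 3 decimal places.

If T ~ Lognormal(μ,σ) then ln T ~ Normal(μ,σ), so the p-quantile of ln T is μ + z_p·σ.
ln(206) = 5.328 and ln(655) = 6.485; z_{0.27} = -0.6128, z_{0.76} = 0.7063.
σ = (6.485 − 5.328)/(0.7063 − (-0.6128)) = 0.877.
μ = 5.328 − (-0.6128)·0.877 = 5.865.

μ ≈ 5.865, σ ≈ 0.877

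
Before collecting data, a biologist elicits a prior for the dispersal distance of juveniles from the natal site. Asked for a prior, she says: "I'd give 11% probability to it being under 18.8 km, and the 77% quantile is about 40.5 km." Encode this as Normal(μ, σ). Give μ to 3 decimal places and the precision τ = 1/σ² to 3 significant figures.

The p-quantile of Normal(μ,σ) is μ + z_p·σ, with z_{0.11} = -1.227 and z_{0.77} = 0.7388.
Eliminate σ: μ = (z₂·x₁ − z₁·x₂)/(z₂ − z₁) = (0.7388·18.8 − (-1.227)·40.5)/1.965 = 32.342.
Then σ = (x₂ − x₁)/(z₂ − z₁) = (40.5 − 18.8)/1.965 = 11.041.
Precision τ = 1/σ² = 1/11.04² = 0.0082.

μ = 32.342, τ = 0.0082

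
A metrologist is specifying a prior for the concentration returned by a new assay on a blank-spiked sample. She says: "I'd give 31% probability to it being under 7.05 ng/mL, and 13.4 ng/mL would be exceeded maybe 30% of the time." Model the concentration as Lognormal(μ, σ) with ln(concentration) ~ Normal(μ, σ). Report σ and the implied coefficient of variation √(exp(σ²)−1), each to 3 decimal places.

If T ~ Lognormal(μ,σ) then ln T ~ Normal(μ,σ), so the p-quantile of ln T is μ + z_p·σ.
ln(7.05) = 1.953 and ln(13.4) = 2.595; z_{0.31} = -0.4959, z_{0.7} = 0.5244.
σ = (2.595 − 1.953)/(0.5244 − (-0.4959)) = 0.629.
μ = 1.953 − (-0.4959)·0.629 = 2.265.
CV = √(exp(σ²)−1) = √(exp(0.3962)−1) = 0.697.

σ ≈ 0.629, CV ≈ 0.697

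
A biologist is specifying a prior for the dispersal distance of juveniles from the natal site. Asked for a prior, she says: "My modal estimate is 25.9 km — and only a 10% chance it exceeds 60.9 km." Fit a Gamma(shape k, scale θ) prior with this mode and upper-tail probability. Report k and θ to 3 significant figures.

k ≈ 3.63, θ ≈ 9.85

Gamma(k,θ) with k>1 has mode (k−1)θ, so θ = 25.9/(k−1).
Need P(X < 60.9) = 0.9 with θ tied to k this way. Start at k = 2, θ = 25.9: P(X<60.9) ≈ 0.681.
Too low — raise k to concentrate. Iterating converges to k ≈ 3.63.
Then θ = 25.9/(3.63−1) ≈ 9.85.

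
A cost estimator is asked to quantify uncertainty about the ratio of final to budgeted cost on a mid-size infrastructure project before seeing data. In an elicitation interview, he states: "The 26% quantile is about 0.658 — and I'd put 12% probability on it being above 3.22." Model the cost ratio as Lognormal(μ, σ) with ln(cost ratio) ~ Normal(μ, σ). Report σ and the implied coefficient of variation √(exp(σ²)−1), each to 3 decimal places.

σ ≈ 0.873, CV ≈ 1.070

If T ~ Lognormal(μ,σ) then ln T ~ Normal(μ,σ), so the p-quantile of ln T is μ + z_p·σ.
ln(0.658) = -0.4186 and ln(3.22) = 1.169; z_{0.26} = -0.6433, z_{0.88} = 1.175.
σ = (1.169 − -0.4186)/(1.175 − (-0.6433)) = 0.873.
μ = -0.4186 − (-0.6433)·0.873 = 0.143.
CV = √(exp(σ²)−1) = √(exp(0.7626)−1) = 1.070.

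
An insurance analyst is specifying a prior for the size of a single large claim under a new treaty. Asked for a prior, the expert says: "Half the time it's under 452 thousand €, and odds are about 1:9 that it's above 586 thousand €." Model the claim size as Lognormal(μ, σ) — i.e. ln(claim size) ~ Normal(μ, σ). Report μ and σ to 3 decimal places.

If T ~ Lognormal(μ,σ) then ln T ~ Normal(μ,σ), so the p-quantile of ln T is μ + z_p·σ.
ln(452) = 6.114 and ln(586) = 6.373; z_{0.5} = 0, z_{0.9} = 1.282.
σ = (6.373 − 6.114)/(1.282 − (0)) = 0.203.
μ = 6.114 − (0)·0.203 = 6.114.

μ ≈ 6.114, σ ≈ 0.203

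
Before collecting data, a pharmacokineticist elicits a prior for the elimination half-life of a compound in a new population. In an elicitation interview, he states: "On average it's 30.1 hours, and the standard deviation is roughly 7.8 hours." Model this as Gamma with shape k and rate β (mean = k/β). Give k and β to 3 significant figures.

k ≈ 14.9, β ≈ 0.495

For Gamma(k, rate β): mean = k/β, variance = k/β², so CV = 1/√k.
CV = SD/mean = 7.8/30.1 = 0.2591, hence k = 1/CV² = 14.9.
Then β = k/mean = 14.9/30.1 = 0.495.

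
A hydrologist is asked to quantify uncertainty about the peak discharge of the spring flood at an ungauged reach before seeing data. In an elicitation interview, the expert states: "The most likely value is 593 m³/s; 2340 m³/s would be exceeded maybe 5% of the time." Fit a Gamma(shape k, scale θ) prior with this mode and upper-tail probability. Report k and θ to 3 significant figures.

Gamma(k,θ) with k>1 has mode (k−1)θ, so θ = 593/(k−1).
Need P(X < 2340) = 0.95 with θ tied to k this way. Start at k = 2, θ = 593: P(X<2340) ≈ 0.904.
Too low — raise k to concentrate. Iterating converges to k ≈ 2.34.
Then θ = 593/(2.34−1) ≈ 443.

k ≈ 2.34, θ ≈ 443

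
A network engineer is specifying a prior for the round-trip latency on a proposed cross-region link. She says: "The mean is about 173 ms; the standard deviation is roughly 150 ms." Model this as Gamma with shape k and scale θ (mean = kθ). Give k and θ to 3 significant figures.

For Gamma(k, scale θ): mean = kθ, variance = kθ², so CV = 1/√k.
CV = SD/mean = 150/173 = 0.8671, hence k = 1/CV² = 1.33.
Then θ = mean/k = 173/1.33 = 130.

k ≈ 1.33, θ ≈ 130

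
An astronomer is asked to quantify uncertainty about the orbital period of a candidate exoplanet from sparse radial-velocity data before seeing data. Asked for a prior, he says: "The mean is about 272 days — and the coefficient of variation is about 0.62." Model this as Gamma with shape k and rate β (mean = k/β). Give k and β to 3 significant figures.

k ≈ 2.6, β ≈ 0.00956

For Gamma(k, rate β): mean = k/β, variance = k/β², so CV = 1/√k.
CV = 0.62, hence k = 1/CV² = 2.6.
Then β = k/mean = 2.6/272 = 0.00956.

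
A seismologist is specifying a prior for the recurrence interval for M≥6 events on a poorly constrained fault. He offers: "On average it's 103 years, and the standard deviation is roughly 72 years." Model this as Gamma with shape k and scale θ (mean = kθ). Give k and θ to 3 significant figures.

k ≈ 2.05, θ ≈ 50.3

For Gamma(k, scale θ): mean = kθ, variance = kθ², so CV = 1/√k.
CV = SD/mean = 72/103 = 0.699, hence k = 1/CV² = 2.05.
Then θ = mean/k = 103/2.05 = 50.3.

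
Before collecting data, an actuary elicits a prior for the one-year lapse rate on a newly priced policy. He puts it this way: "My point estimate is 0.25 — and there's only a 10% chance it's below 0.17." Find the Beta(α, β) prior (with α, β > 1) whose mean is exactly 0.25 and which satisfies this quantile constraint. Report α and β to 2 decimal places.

α ≈ 11.13, β ≈ 33.40

With mean 0.25 fixed, write α = 0.25s, β = 0.75s where s = α+β.
Need P(θ < 0.17) = 0.1 under Beta(0.25s, 0.75s). Normal approximation: (q−m)/√(m(1−m)/s) ≈ z_{0.1} = -1.28, so s ≈ 0.25·0.75·(-1.28)²/(0.17−0.25)² = 48.1.
At s = 48.1: P(θ<0.17) ≈ 0.091. Adjusting to match 0.1 gives s ≈ 44.53.
So α = 0.25·44.53 ≈ 11.13, β = 0.75·44.53 ≈ 33.40.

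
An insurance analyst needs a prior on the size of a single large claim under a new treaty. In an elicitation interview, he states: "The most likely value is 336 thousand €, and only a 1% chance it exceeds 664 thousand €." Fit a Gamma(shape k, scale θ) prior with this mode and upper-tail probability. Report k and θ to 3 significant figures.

Gamma(k,θ) with k>1 has mode (k−1)θ, so θ = 336/(k−1).
Need P(X < 664) = 0.99 with θ tied to k this way. Start at k = 2, θ = 336: P(X<664) ≈ 0.588.
Too low — raise k to concentrate. Iterating converges to k ≈ 11.6.
Then θ = 336/(11.6−1) ≈ 31.7.

k ≈ 11.6, θ ≈ 31.7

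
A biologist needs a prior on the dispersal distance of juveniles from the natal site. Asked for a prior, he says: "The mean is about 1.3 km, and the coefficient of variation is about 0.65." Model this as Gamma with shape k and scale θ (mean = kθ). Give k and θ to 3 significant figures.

For Gamma(k, scale θ): mean = kθ, variance = kθ², so CV = 1/√k.
CV = 0.65, hence k = 1/CV² = 2.37.
Then θ = mean/k = 1.3/2.37 = 0.549.

k ≈ 2.37, θ ≈ 0.549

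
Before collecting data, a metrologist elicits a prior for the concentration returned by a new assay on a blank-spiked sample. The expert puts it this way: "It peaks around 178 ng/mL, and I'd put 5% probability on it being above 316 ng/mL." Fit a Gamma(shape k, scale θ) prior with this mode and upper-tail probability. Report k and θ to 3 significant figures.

k ≈ 9.46, θ ≈ 21

Gamma(k,θ) with k>1 has mode (k−1)θ, so θ = 178/(k−1).
Need P(X < 316) = 0.95 with θ tied to k this way. Start at k = 2, θ = 178: P(X<316) ≈ 0.530.
Too low — raise k to concentrate. Iterating converges to k ≈ 9.46.
Then θ = 178/(9.46−1) ≈ 21.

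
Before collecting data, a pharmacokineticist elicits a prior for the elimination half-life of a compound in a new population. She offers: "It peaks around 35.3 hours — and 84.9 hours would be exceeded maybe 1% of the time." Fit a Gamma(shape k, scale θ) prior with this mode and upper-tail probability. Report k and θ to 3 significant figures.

Gamma(k,θ) with k>1 has mode (k−1)θ, so θ = 35.3/(k−1).
Need P(X < 84.9) = 0.99 with θ tied to k this way. Start at k = 2, θ = 35.3: P(X<84.9) ≈ 0.693.
Too low — raise k to concentrate. Iterating converges to k ≈ 7.15.
Then θ = 35.3/(7.15−1) ≈ 5.74.

k ≈ 7.15, θ ≈ 5.74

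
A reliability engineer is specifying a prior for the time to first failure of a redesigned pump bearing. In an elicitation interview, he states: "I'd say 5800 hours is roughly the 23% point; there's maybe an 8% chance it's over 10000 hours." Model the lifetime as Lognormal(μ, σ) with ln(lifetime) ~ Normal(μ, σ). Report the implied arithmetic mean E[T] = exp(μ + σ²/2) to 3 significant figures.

E[T] ≈ 7230 hours

If T ~ Lognormal(μ,σ) then ln T ~ Normal(μ,σ), so the p-quantile of ln T is μ + z_p·σ.
ln(5800) = 8.666 and ln(10000) = 9.21; z_{0.23} = -0.7388, z_{0.92} = 1.405.
σ = (9.21 − 8.666)/(1.405 − (-0.7388)) = 0.254.
μ = 8.666 − (-0.7388)·0.254 = 8.853.
E[T] = exp(μ + σ²/2) = exp(8.853 + 0.0323) = 7230 hours.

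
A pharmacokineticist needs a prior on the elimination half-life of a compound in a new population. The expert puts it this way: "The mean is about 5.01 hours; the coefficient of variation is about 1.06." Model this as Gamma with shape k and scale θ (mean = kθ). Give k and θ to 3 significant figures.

k ≈ 0.89, θ ≈ 5.63

For Gamma(k, scale θ): mean = kθ, variance = kθ², so CV = 1/√k.
CV = 1.06, hence k = 1/CV² = 0.89.
Then θ = mean/k = 5.01/0.89 = 5.63.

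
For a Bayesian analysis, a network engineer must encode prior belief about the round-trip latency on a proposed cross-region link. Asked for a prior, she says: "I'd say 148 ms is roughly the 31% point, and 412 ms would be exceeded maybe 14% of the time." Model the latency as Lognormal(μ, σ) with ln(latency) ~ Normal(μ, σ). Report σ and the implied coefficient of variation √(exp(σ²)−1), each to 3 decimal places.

σ ≈ 0.650, CV ≈ 0.724

If T ~ Lognormal(μ,σ) then ln T ~ Normal(μ,σ), so the p-quantile of ln T is μ + z_p·σ.
ln(148) = 4.997 and ln(412) = 6.021; z_{0.31} = -0.4959, z_{0.86} = 1.08.
σ = (6.021 − 4.997)/(1.08 − (-0.4959)) = 0.650.
μ = 4.997 − (-0.4959)·0.650 = 5.319.
CV = √(exp(σ²)−1) = √(exp(0.4219)−1) = 0.724.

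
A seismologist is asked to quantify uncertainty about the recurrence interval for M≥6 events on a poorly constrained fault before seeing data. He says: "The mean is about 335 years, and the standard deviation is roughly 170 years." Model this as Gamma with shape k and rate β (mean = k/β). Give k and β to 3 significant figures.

For Gamma(k, rate β): mean = k/β, variance = k/β², so CV = 1/√k.
CV = SD/mean = 170/335 = 0.5075, hence k = 1/CV² = 3.88.
Then β = k/mean = 3.88/335 = 0.0116.

k ≈ 3.88, β ≈ 0.0116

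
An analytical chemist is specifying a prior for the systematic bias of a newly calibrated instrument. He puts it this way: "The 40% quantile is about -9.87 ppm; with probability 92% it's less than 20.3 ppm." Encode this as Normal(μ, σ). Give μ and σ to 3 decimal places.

The p-quantile of Normal(μ,σ) is μ + z_p·σ, with z_{0.4} = -0.2533 and z_{0.92} = 1.405.
Eliminate σ: μ = (z₂·x₁ − z₁·x₂)/(z₂ − z₁) = (1.405·-9.87 − (-0.2533)·20.3)/1.658 = -5.261.
Then σ = (x₂ − x₁)/(z₂ − z₁) = (20.3 − -9.87)/1.658 = 18.192.

μ = -5.261, σ = 18.192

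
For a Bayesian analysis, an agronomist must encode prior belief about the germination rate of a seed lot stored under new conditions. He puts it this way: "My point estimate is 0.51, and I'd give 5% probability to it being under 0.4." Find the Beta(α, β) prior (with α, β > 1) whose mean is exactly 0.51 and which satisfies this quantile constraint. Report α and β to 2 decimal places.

α ≈ 28.16, β ≈ 27.06

With mean 0.51 fixed, write α = 0.51s, β = 0.49s where s = α+β.
Need P(θ < 0.4) = 0.05 under Beta(0.51s, 0.49s). Normal approximation: (q−m)/√(m(1−m)/s) ≈ z_{0.05} = -1.64, so s ≈ 0.51·0.49·(-1.64)²/(0.4−0.51)² = 55.9.
At s = 55.9: P(θ<0.4) ≈ 0.049. Adjusting to match 0.05 gives s ≈ 55.22.
So α = 0.51·55.22 ≈ 28.16, β = 0.49·55.22 ≈ 27.06.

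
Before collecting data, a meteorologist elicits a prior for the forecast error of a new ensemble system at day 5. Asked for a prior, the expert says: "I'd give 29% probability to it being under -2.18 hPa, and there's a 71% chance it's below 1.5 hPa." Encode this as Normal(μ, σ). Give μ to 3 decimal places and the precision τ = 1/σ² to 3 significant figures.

For Normal(μ,σ), the p-quantile is μ + z_p·σ. Here z_{0.29} = -0.5534, z_{0.71} = 0.5534.
So -2.18 = μ − 0.5534σ and 1.5 = μ + 0.5534σ.
Subtracting: σ = (1.5 − -2.18)/(0.5534 − (-0.5534)) = 3.325.
Then μ = -2.18 − (-0.5534)·3.325 = -0.340.
Precision τ = 1/σ² = 1/3.325² = 0.0905.

μ = -0.340, τ = 0.0905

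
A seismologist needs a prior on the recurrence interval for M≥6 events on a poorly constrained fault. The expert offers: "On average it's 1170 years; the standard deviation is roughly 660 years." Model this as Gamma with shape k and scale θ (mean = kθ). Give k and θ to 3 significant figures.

k ≈ 3.14, θ ≈ 372

For Gamma(k, scale θ): mean = kθ, variance = kθ², so CV = 1/√k.
CV = SD/mean = 660/1170 = 0.5641, hence k = 1/CV² = 3.14.
Then θ = mean/k = 1170/3.14 = 372.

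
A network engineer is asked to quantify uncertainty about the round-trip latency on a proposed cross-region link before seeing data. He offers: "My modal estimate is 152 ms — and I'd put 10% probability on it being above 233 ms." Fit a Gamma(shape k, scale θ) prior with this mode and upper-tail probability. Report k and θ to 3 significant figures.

Gamma(k,θ) with k>1 has mode (k−1)θ, so θ = 152/(k−1).
Need P(X < 233) = 0.9 with θ tied to k this way. Start at k = 2, θ = 152: P(X<233) ≈ 0.453.
Too low — raise k to concentrate. Iterating converges to k ≈ 11.2.
Then θ = 152/(11.2−1) ≈ 14.9.

k ≈ 11.2, θ ≈ 14.9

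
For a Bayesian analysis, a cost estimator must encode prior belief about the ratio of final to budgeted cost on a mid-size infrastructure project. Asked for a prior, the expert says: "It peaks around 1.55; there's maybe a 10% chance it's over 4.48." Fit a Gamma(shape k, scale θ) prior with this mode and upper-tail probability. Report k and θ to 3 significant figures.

Gamma(k,θ) with k>1 has mode (k−1)θ, so θ = 1.55/(k−1).
Need P(X < 4.48) = 0.9 with θ tied to k this way. Start at k = 2, θ = 1.55: P(X<4.48) ≈ 0.784.
Too low — raise k to concentrate. Iterating converges to k ≈ 2.69.
Then θ = 1.55/(2.69−1) ≈ 0.916.

k ≈ 2.69, θ ≈ 0.916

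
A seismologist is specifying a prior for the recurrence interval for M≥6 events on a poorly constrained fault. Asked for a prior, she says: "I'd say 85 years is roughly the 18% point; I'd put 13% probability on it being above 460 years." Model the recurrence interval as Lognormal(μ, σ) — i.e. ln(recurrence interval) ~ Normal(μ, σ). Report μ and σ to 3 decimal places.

μ ≈ 5.200, σ ≈ 0.827

If T ~ Lognormal(μ,σ) then ln T ~ Normal(μ,σ), so the p-quantile of ln T is μ + z_p·σ.
ln(85) = 4.443 and ln(460) = 6.131; z_{0.18} = -0.9154, z_{0.87} = 1.126.
σ = (6.131 − 4.443)/(1.126 − (-0.9154)) = 0.827.
μ = 4.443 − (-0.9154)·0.827 = 5.200.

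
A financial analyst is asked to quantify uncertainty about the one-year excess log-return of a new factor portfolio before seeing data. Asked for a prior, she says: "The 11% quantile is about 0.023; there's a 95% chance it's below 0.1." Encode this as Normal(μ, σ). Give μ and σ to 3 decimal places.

μ = 0.056, σ = 0.027

For Normal(μ,σ), the p-quantile is μ + z_p·σ. Here z_{0.11} = -1.227, z_{0.95} = 1.645.
So 0.023 = μ − 1.227σ and 0.1 = μ + 1.645σ.
Subtracting: σ = (0.1 − 0.023)/(1.645 − (-1.227)) = 0.027.
Then μ = 0.023 − (-1.227)·0.027 = 0.056.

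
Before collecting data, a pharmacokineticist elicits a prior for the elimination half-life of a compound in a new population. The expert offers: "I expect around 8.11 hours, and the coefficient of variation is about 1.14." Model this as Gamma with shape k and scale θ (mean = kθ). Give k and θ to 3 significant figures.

For Gamma(k, scale θ): mean = kθ, variance = kθ², so CV = 1/√k.
CV = 1.14, hence k = 1/CV² = 0.769.
Then θ = mean/k = 8.11/0.769 = 10.5.

k ≈ 0.769, θ ≈ 10.5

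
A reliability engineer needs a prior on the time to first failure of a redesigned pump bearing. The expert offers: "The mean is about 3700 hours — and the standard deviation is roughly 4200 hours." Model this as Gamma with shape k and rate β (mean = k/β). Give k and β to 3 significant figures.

For Gamma(k, rate β): mean = k/β, variance = k/β², so CV = 1/√k.
CV = SD/mean = 4200/3700 = 1.135, hence k = 1/CV² = 0.776.
Then β = k/mean = 0.776/3700 = 0.00021.

k ≈ 0.776, β ≈ 0.00021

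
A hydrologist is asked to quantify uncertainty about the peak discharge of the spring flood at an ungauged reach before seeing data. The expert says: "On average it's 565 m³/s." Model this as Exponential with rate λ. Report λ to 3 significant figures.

Exponential mean = 1/λ, so λ = 1/565.0 = 0.00177.

λ ≈ 0.00177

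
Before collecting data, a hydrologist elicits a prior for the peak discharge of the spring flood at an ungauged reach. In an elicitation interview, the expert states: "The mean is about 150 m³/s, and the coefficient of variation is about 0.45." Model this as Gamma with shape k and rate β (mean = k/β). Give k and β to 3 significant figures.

For Gamma(k, rate β): mean = k/β, variance = k/β², so CV = 1/√k.
CV = 0.45, hence k = 1/CV² = 4.94.
Then β = k/mean = 4.94/150 = 0.0329.

k ≈ 4.94, β ≈ 0.0329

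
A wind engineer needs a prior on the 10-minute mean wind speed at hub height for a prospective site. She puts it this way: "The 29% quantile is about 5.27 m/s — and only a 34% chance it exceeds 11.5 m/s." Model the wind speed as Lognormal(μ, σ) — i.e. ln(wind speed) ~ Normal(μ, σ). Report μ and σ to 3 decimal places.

μ ≈ 2.109, σ ≈ 0.808

If T ~ Lognormal(μ,σ) then ln T ~ Normal(μ,σ), so the p-quantile of ln T is μ + z_p·σ.
ln(5.27) = 1.662 and ln(11.5) = 2.442; z_{0.29} = -0.5534, z_{0.66} = 0.4125.
σ = (2.442 − 1.662)/(0.4125 − (-0.5534)) = 0.808.
μ = 1.662 − (-0.5534)·0.808 = 2.109.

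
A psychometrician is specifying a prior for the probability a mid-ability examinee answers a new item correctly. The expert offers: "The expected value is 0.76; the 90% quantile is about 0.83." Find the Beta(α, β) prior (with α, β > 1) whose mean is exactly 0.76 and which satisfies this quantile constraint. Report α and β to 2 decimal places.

α ≈ 43.33, β ≈ 13.68

With mean 0.76 fixed, write α = 0.76s, β = 0.24s where s = α+β.
Need P(θ < 0.83) = 0.9 under Beta(0.76s, 0.24s). Normal approximation: (q−m)/√(m(1−m)/s) ≈ z_{0.9} = 1.28, so s ≈ 0.76·0.24·(1.28)²/(0.83−0.76)² = 61.1.
At s = 61.1: P(θ<0.83) ≈ 0.908. Adjusting to match 0.9 gives s ≈ 57.01.
So α = 0.76·57.01 ≈ 43.33, β = 0.24·57.01 ≈ 13.68.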